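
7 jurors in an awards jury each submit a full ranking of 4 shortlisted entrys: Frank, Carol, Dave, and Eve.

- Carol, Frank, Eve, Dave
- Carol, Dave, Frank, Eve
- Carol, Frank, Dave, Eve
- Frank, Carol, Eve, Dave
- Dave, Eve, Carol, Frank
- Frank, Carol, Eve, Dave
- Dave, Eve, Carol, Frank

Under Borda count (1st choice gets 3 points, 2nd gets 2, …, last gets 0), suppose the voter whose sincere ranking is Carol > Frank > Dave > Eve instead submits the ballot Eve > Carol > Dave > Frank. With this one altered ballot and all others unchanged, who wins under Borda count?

Carol

Borda totals with the altered ballot: Frank 9, Carol 14, Dave 9, Eve 10.
The winner is unchanged: still Carol.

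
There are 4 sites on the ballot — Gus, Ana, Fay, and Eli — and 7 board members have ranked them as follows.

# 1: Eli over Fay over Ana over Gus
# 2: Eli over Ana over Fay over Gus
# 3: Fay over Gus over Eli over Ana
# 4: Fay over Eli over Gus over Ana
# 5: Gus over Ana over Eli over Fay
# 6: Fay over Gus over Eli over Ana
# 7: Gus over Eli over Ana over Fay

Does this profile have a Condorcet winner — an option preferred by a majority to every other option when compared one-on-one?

Head-to-head results (7 voters total):
Gus vs Ana: Gus wins 5–2.
Gus vs Fay: Fay wins 5–2.
Gus vs Eli: Gus wins 4–3.
Ana vs Fay: Fay wins 4–3.
Ana vs Eli: Eli wins 6–1.
Fay vs Eli: Eli wins 4–3.
No candidate beats all others: Gus beats Eli beats Fay beats Gus, a majority cycle.

No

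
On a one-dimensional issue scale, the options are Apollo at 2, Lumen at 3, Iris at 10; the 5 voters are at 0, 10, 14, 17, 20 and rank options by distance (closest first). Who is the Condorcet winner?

Iris

With single-peaked preferences on a line, the Condorcet winner is the candidate closest to the median voter.
The median voter (position 14) is closest to Iris at 10.
Check: Iris vs Apollo — voters closer to Iris: 4 of 5.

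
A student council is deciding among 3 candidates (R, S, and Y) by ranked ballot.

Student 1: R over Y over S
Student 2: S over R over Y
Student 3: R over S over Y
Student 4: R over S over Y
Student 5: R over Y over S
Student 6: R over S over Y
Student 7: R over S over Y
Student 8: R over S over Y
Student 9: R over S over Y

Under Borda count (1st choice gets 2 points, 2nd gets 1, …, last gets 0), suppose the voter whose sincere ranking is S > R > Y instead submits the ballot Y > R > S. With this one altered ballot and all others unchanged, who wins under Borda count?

R

Borda totals with the altered ballot: R 17, S 6, Y 4.
The winner is unchanged: still R.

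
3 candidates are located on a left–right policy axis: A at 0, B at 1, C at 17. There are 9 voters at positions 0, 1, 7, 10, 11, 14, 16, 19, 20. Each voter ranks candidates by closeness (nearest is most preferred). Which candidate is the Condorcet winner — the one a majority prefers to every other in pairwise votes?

C

With single-peaked preferences on a line, the Condorcet winner is the candidate closest to the median voter.
The median voter (position 11) is closest to C at 17.
Check: C vs A — voters closer to C: 6 of 9.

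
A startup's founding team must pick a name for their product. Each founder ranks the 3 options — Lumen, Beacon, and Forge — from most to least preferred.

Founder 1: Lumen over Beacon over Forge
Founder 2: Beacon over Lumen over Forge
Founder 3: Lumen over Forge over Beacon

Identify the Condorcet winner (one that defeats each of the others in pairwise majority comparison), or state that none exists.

Head-to-head results (3 voters total):
Lumen vs Beacon: Lumen wins 2–1.
Lumen vs Forge: Lumen wins 3–0.
Beacon vs Forge: Beacon wins 2–1.
Lumen beats each rival — Beacon (2–1), Forge (3–0) — so Lumen is the Condorcet winner.

Lumen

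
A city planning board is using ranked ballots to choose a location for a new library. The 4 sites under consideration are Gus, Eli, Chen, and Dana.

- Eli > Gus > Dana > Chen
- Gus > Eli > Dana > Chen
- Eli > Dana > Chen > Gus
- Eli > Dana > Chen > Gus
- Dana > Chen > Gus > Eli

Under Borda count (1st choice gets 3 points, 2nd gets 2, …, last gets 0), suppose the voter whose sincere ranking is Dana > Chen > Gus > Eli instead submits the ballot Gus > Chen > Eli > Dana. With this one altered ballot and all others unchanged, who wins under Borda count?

Eli

Borda totals with the altered ballot: Gus 8, Eli 12, Chen 4, Dana 6.
The winner is unchanged: still Eli.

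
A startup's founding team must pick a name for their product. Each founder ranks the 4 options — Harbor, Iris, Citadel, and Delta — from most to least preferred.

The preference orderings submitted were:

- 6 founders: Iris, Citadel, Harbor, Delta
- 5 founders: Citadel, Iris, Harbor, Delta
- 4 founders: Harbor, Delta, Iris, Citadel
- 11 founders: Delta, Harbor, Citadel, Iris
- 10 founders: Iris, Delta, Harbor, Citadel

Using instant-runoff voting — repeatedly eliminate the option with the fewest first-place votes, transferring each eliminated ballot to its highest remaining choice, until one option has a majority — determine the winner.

Iris

Round 1: Iris 16, Delta 11, Citadel 5, Harbor 4. Harbor has the fewest and is eliminated.
Round 2: Iris 16, Delta 15, Citadel 5. Citadel has the fewest and is eliminated.
Round 3: Iris 21, Delta 15. Iris has a majority.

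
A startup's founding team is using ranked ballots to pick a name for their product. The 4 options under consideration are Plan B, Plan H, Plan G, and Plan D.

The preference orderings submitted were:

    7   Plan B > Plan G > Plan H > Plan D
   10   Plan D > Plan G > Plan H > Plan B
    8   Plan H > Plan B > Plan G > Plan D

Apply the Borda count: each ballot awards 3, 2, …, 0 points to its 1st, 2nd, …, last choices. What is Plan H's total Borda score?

41

Borda scores:
  Plan B: 7·3 + 10·0 + 8·2 = 37
  Plan H: 7·1 + 10·1 + 8·3 = 41
  Plan G: 7·2 + 10·2 + 8·1 = 42
  Plan D: 7·0 + 10·3 + 8·0 = 30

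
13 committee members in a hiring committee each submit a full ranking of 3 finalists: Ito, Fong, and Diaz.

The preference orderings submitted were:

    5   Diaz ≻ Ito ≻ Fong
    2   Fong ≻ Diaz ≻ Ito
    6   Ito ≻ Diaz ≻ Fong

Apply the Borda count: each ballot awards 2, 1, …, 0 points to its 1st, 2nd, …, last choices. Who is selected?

Borda scores:
  Ito: 5·1 + 2·0 + 6·2 = 17
  Fong: 5·0 + 2·2 + 6·0 = 4
  Diaz: 5·2 + 2·1 + 6·1 = 18
Diaz has the highest total.

Diaz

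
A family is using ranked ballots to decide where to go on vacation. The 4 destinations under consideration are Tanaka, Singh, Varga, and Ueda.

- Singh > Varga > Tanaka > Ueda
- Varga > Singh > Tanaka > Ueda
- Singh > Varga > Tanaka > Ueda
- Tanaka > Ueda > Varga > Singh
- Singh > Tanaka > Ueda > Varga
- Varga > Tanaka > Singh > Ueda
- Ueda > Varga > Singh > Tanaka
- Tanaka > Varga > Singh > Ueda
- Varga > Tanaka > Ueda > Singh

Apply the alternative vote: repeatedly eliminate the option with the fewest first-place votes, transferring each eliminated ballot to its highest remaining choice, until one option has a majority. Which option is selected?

Varga

Round 1: Singh 3, Varga 3, Tanaka 2, Ueda 1. Ueda has the fewest and is eliminated.
Round 2: Varga 4, Singh 3, Tanaka 2. Tanaka has the fewest and is eliminated.
Round 3: Varga 6, Singh 3. Varga has a majority.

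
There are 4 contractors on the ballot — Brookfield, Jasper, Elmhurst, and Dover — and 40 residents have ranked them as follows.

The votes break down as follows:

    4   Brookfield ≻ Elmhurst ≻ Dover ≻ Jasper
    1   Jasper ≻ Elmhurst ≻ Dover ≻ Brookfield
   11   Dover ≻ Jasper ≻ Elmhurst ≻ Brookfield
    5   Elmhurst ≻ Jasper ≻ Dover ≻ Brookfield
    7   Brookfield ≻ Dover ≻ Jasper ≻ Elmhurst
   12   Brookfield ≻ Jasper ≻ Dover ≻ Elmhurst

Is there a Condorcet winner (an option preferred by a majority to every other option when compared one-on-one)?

Head-to-head results (40 voters total):
Brookfield vs Jasper: Brookfield wins 23–17.
Brookfield vs Elmhurst: Brookfield wins 23–17.
Brookfield vs Dover: Brookfield wins 23–17.
Jasper vs Elmhurst: Jasper wins 31–9.
Jasper vs Dover: Dover wins 22–18.
Elmhurst vs Dover: Dover wins 30–10.
Brookfield beats each rival — Jasper (23–17), Elmhurst (23–17), Dover (23–17) — so Brookfield is the Condorcet winner.

Yes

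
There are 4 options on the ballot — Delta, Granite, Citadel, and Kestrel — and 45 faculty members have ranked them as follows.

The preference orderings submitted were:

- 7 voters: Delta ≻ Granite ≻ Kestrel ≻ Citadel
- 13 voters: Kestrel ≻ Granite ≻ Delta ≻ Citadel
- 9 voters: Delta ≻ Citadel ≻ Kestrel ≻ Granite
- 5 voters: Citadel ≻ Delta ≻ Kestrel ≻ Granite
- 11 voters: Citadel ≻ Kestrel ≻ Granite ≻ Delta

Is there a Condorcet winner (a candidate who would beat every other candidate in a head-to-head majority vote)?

No

Head-to-head results (45 voters total):
Delta vs Granite: Granite wins 24–21.
Delta vs Citadel: Delta wins 29–16.
Delta vs Kestrel: Kestrel wins 24–21.
Granite vs Citadel: Citadel wins 25–20.
Granite vs Kestrel: Kestrel wins 38–7.
Citadel vs Kestrel: Citadel wins 25–20.
No candidate beats all others: Delta beats Citadel beats Granite beats Delta, a majority cycle.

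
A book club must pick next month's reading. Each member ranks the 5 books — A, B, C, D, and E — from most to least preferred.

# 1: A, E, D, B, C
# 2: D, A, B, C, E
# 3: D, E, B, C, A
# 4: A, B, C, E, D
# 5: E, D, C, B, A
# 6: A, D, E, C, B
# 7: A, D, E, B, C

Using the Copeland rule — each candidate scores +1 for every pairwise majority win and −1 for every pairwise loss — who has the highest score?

Pairwise results:
  A vs B: A wins 5–2.
  A vs C: A wins 5–2.
  A vs D: A wins 4–3.
  A vs E: A wins 5–2.
  B vs C: B wins 5–2.
  B vs D: D wins 6–1.
  B vs E: E wins 5–2.
  C vs D: D wins 6–1.
  C vs E: E wins 5–2.
  D vs E: D wins 4–3.
Copeland scores (wins − losses):
  A: 4 − 0 = 4
  B: 1 − 3 = -2
  C: 0 − 4 = -4
  D: 3 − 1 = 2
  E: 2 − 2 = 0
A has the best Copeland score.

A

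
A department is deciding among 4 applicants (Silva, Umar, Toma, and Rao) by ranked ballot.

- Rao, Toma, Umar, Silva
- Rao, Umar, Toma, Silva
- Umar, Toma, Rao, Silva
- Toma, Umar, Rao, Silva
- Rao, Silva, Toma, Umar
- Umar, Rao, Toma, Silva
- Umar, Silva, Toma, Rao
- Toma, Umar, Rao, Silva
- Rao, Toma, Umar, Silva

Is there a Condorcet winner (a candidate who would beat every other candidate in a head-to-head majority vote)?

Head-to-head results (9 voters total):
Silva vs Umar: Umar wins 8–1.
Silva vs Toma: Toma wins 7–2.
Silva vs Rao: Rao wins 8–1.
Umar vs Toma: Toma wins 5–4.
Umar vs Rao: Umar wins 5–4.
Toma vs Rao: Rao wins 5–4.
No candidate beats all others: Umar beats Rao beats Toma beats Umar, a majority cycle.

No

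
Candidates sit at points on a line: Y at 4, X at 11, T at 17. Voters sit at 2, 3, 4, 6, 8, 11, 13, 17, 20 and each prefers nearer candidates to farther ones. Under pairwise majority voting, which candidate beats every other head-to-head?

With single-peaked preferences on a line, the Condorcet winner is the candidate closest to the median voter.
The median voter (position 8) is closest to X at 11.
Check: X vs Y — voters closer to X: 5 of 9.

X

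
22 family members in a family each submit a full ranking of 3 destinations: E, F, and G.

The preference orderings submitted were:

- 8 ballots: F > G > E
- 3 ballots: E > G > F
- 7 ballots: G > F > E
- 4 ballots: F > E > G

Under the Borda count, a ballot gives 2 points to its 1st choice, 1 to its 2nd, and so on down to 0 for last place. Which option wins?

F

Borda scores:
  E: 8·0 + 3·2 + 7·0 + 4·1 = 10
  F: 8·2 + 3·0 + 7·1 + 4·2 = 31
  G: 8·1 + 3·1 + 7·2 + 4·0 = 25
F has the highest total.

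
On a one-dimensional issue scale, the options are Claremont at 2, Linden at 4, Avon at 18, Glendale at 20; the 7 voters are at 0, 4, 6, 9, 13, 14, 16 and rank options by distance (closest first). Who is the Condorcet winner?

With single-peaked preferences on a line, the Condorcet winner is the candidate closest to the median voter.
The median voter (position 9) is closest to Linden at 4.
Check: Linden vs Glendale — voters closer to Linden: 4 of 7.

Linden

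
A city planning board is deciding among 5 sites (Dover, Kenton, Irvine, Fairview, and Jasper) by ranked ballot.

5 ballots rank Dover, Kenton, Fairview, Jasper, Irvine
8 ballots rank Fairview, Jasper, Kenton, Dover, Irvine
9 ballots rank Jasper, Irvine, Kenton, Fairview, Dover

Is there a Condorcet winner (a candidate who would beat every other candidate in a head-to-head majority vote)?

No

Head-to-head results (22 voters total):
Dover vs Kenton: Kenton wins 17–5.
Dover vs Irvine: Dover wins 13–9.
Dover vs Fairview: Fairview wins 17–5.
Dover vs Jasper: Jasper wins 17–5.
Kenton vs Irvine: Kenton wins 13–9.
Kenton vs Fairview: Kenton wins 14–8.
Kenton vs Jasper: Jasper wins 17–5.
Irvine vs Fairview: Fairview wins 13–9.
Irvine vs Jasper: Jasper wins 22–0.
Fairview vs Jasper: Fairview wins 13–9.
No candidate beats all others: Kenton beats Fairview beats Jasper beats Kenton, a majority cycle.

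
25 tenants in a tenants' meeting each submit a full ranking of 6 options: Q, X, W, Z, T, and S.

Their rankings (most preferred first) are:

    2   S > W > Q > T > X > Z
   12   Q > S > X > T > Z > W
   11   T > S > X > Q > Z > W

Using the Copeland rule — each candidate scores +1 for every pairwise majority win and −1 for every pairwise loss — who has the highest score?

Pairwise results:
  Q vs X: Q wins 14–11.
  Q vs W: Q wins 23–2.
  Q vs Z: Q wins 25–0.
  Q vs T: Q wins 14–11.
  Q vs S: S wins 13–12.
  X vs W: X wins 23–2.
  X vs Z: X wins 25–0.
  X vs T: T wins 13–12.
  X vs S: S wins 25–0.
  W vs Z: Z wins 23–2.
  W vs T: T wins 23–2.
  W vs S: S wins 25–0.
  Z vs T: T wins 25–0.
  Z vs S: S wins 25–0.
  T vs S: S wins 14–11.
Copeland scores (wins − losses):
  Q: 4 − 1 = 3
  X: 2 − 3 = -1
  W: 0 − 5 = -5
  Z: 1 − 4 = -3
  T: 3 − 2 = 1
  S: 5 − 0 = 5
S has the best Copeland score.

S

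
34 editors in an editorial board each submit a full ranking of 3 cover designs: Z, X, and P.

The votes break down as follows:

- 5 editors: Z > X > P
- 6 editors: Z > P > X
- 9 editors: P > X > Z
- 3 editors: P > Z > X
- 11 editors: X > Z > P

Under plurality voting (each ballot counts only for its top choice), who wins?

P

First-place vote totals:
  Z: 11
  X: 11
  P: 12
P has the most first-place votes.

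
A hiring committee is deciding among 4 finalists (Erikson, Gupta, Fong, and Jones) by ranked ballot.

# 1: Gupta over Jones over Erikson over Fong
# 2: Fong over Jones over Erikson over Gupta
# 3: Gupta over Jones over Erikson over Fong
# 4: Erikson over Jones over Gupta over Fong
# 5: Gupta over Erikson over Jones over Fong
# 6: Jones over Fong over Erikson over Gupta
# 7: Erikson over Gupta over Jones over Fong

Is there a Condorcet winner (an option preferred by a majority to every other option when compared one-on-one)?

No

Head-to-head results (7 voters total):
Erikson vs Gupta: Erikson wins 4–3.
Erikson vs Fong: Erikson wins 5–2.
Erikson vs Jones: Jones wins 4–3.
Gupta vs Fong: Gupta wins 5–2.
Gupta vs Jones: Gupta wins 4–3.
Fong vs Jones: Jones wins 6–1.
No candidate beats all others: Erikson beats Gupta beats Jones beats Erikson, a majority cycle.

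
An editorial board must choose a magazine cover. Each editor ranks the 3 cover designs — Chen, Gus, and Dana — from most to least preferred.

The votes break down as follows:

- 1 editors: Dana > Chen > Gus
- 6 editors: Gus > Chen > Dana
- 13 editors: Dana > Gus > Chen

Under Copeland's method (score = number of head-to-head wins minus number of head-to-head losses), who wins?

Dana

Pairwise results:
  Chen vs Gus: Gus wins 19–1.
  Chen vs Dana: Dana wins 14–6.
  Gus vs Dana: Dana wins 14–6.
Copeland scores (wins − losses):
  Chen: 0 − 2 = -2
  Gus: 1 − 1 = 0
  Dana: 2 − 0 = 2
Dana has the best Copeland score.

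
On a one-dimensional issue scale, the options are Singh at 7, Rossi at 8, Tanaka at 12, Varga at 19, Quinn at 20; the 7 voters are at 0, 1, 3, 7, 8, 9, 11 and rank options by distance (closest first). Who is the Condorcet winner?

Singh

With single-peaked preferences on a line, the Condorcet winner is the candidate closest to the median voter.
The median voter (position 7) is closest to Singh at 7.
Check: Singh vs Rossi — voters closer to Singh: 4 of 7.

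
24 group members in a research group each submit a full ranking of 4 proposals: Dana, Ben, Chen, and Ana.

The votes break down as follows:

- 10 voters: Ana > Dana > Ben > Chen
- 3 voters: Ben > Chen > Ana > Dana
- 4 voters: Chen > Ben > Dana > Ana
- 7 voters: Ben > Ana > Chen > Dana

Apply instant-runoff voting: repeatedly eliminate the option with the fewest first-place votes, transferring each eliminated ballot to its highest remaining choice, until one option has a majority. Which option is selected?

Round 1: Ben 10, Ana 10, Chen 4, Dana 0. Dana has the fewest and is eliminated.
Round 2: Ben 10, Ana 10, Chen 4. Chen has the fewest and is eliminated.
Round 3: Ben 14, Ana 10. Ben has a majority.

Ben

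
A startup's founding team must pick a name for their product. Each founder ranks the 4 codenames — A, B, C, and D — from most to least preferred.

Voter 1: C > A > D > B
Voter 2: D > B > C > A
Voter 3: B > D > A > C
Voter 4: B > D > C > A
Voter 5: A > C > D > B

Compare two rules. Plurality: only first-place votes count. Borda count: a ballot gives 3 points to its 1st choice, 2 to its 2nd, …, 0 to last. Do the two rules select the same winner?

No

Plurality first-place counts: A 1, B 2, C 1, D 1 → B.
Borda totals: A 6, B 8, C 7, D 9 → D.
The two rules disagree: plurality picks B, Borda picks D.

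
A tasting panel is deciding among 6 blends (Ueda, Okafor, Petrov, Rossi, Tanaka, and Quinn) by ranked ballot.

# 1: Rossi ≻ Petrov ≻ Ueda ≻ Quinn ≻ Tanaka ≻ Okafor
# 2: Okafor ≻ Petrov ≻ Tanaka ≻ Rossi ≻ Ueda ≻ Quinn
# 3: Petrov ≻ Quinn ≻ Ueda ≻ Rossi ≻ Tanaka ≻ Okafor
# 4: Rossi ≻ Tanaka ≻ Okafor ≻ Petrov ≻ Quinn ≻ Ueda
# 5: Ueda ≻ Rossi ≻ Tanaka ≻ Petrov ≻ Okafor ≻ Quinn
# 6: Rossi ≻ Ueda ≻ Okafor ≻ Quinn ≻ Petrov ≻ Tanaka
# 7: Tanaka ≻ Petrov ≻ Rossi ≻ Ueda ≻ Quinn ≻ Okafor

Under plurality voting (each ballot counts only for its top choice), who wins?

Rossi

First-place vote totals:
  Ueda: 1
  Okafor: 1
  Petrov: 1
  Rossi: 3
  Tanaka: 1
  Quinn: 0
Rossi has the most first-place votes.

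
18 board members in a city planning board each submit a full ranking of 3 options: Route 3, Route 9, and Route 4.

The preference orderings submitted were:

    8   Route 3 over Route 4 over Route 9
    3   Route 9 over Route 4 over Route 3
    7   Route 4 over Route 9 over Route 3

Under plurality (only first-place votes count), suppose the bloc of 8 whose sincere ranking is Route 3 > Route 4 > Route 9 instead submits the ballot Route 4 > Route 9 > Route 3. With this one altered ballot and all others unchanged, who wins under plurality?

Route 4

First-place totals with the altered ballot: Route 3 0, Route 9 3, Route 4 15.
The switch changes the winner from Route 3 to Route 4.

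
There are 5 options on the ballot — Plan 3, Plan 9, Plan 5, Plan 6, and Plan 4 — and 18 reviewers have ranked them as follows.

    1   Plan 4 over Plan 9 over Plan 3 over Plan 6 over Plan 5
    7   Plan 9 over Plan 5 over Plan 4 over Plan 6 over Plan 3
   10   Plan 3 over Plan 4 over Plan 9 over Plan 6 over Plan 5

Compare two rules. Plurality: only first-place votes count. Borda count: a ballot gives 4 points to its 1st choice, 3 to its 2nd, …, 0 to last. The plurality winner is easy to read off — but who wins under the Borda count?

Plan 9

Plurality first-place counts: Plan 3 10, Plan 9 7, Plan 5 0, Plan 6 0, Plan 4 1 → Plan 3.
Borda totals: Plan 3 42, Plan 9 51, Plan 5 21, Plan 6 18, Plan 4 48 → Plan 9.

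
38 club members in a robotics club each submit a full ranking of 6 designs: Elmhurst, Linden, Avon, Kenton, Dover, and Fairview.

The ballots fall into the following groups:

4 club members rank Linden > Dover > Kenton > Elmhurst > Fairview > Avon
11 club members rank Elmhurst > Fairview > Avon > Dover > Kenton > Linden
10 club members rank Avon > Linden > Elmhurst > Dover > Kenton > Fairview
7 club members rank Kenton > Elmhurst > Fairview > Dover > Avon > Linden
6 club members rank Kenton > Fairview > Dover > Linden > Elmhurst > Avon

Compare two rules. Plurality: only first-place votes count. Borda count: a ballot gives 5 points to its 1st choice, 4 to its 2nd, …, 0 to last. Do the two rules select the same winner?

No

Plurality first-place counts: Elmhurst 11, Linden 4, Avon 10, Kenton 13, Dover 0, Fairview 0 → Kenton.
Borda totals: Elmhurst 127, Linden 72, Avon 90, Kenton 98, Dover 90, Fairview 93 → Elmhurst.
The two rules disagree: plurality picks Kenton, Borda picks Elmhurst.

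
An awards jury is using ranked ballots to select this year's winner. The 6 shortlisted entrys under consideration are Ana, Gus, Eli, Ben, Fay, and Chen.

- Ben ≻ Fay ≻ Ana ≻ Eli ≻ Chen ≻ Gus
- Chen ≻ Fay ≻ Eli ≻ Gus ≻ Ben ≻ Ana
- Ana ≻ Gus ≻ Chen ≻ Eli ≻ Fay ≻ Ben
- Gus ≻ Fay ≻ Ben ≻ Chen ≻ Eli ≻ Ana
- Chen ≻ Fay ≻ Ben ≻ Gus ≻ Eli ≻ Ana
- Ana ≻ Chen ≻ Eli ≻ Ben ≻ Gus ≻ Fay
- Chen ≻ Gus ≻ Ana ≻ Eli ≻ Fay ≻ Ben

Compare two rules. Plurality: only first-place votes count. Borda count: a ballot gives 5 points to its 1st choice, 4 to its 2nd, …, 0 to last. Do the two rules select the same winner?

Yes

Plurality first-place counts: Ana 2, Gus 1, Eli 0, Ben 1, Fay 0, Chen 3 → Chen.
Borda totals: Ana 16, Gus 18, Eli 14, Ben 14, Fay 18, Chen 25 → Chen.
The two rules agree on Chen.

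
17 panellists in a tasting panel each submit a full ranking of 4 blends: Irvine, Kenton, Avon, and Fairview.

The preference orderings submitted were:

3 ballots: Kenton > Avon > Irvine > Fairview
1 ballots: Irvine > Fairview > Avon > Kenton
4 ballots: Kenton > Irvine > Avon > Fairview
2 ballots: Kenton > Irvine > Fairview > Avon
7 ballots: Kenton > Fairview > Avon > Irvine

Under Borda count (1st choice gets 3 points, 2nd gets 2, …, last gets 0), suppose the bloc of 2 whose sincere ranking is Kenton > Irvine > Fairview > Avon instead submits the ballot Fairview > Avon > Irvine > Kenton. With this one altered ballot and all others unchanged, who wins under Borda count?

Borda totals with the altered ballot: Irvine 16, Kenton 42, Avon 22, Fairview 22.
The winner is unchanged: still Kenton.

Kenton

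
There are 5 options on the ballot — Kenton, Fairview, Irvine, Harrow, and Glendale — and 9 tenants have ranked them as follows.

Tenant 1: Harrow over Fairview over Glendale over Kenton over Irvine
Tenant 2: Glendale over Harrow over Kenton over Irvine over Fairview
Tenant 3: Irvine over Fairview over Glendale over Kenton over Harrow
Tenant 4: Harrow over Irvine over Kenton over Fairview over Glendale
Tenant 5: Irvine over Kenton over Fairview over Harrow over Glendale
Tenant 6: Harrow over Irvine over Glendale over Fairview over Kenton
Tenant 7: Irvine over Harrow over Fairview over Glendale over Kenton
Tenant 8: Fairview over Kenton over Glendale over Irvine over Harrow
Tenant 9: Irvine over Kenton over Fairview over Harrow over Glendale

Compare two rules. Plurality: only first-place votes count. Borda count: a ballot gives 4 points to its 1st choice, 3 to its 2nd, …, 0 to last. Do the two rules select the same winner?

Plurality first-place counts: Kenton 0, Fairview 1, Irvine 4, Harrow 3, Glendale 1 → Irvine.
Borda totals: Kenton 15, Fairview 18, Irvine 24, Harrow 20, Glendale 13 → Irvine.
The two rules agree on Irvine.

Yes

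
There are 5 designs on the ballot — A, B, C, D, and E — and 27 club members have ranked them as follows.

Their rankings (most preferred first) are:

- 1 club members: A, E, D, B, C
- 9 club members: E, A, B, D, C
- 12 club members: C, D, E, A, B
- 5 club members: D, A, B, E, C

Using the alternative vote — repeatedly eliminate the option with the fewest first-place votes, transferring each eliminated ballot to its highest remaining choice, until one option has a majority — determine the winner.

Round 1: C 12, E 9, D 5, A 1, B 0. B has the fewest and is eliminated.
Round 2: C 12, E 9, D 5, A 1. A has the fewest and is eliminated.
Round 3: C 12, E 10, D 5. D has the fewest and is eliminated.
Round 4: E 15, C 12. E has a majority.

E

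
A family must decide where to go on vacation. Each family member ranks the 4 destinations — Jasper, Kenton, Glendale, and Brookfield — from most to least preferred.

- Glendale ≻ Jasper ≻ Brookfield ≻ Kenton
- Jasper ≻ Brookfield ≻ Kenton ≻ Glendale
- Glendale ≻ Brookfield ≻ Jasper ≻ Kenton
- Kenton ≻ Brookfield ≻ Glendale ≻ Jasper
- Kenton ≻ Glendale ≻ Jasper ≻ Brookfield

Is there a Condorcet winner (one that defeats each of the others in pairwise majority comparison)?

No

Head-to-head results (5 voters total):
Jasper vs Kenton: Jasper wins 3–2.
Jasper vs Glendale: Glendale wins 4–1.
Jasper vs Brookfield: Jasper wins 3–2.
Kenton vs Glendale: Kenton wins 3–2.
Kenton vs Brookfield: Brookfield wins 3–2.
Glendale vs Brookfield: Glendale wins 3–2.
No candidate beats all others: Jasper beats Kenton beats Glendale beats Jasper, a majority cycle.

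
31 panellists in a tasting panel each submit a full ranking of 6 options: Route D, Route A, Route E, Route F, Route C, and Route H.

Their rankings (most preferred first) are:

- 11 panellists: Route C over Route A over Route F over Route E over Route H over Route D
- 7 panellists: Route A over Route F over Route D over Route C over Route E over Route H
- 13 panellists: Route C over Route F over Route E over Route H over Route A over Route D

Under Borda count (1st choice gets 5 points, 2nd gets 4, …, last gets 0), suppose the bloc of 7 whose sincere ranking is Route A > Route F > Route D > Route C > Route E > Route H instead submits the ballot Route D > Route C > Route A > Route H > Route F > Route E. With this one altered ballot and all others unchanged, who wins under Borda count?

Route C

Borda totals with the altered ballot: Route D 35, Route A 78, Route E 61, Route F 92, Route C 148, Route H 51.
The winner is unchanged: still Route C.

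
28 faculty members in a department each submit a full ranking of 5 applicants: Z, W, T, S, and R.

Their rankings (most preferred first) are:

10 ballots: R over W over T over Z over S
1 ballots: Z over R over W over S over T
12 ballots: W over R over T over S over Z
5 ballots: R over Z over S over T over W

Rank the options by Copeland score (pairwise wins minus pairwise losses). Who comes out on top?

Pairwise results:
  Z vs W: W wins 22–6.
  Z vs T: T wins 22–6.
  Z vs S: Z wins 16–12.
  Z vs R: R wins 27–1.
  W vs T: W wins 23–5.
  W vs S: W wins 23–5.
  W vs R: R wins 16–12.
  T vs S: T wins 22–6.
  T vs R: R wins 28–0.
  S vs R: R wins 28–0.
Copeland scores (wins − losses):
  Z: 1 − 3 = -2
  W: 3 − 1 = 2
  T: 2 − 2 = 0
  S: 0 − 4 = -4
  R: 4 − 0 = 4
R has the best Copeland score.

R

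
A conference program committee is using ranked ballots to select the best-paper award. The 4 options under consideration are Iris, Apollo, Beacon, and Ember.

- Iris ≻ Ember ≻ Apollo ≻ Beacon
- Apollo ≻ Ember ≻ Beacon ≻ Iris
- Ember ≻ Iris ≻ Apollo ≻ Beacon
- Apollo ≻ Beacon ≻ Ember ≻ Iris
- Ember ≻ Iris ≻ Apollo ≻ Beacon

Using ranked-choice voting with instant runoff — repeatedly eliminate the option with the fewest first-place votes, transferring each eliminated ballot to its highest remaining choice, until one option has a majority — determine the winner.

Round 1: Apollo 2, Ember 2, Iris 1, Beacon 0. Beacon has the fewest and is eliminated.
Round 2: Apollo 2, Ember 2, Iris 1. Iris has the fewest and is eliminated.
Round 3: Ember 3, Apollo 2. Ember has a majority.

Ember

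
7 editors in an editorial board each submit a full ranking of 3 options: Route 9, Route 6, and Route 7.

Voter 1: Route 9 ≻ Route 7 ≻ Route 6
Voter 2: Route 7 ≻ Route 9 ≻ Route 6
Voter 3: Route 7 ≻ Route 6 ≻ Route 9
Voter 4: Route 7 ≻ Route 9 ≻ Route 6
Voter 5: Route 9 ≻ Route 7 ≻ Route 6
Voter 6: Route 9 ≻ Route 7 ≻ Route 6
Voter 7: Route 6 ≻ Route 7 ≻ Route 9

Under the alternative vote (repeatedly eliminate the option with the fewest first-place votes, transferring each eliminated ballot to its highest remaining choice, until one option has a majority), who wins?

Round 1: Route 9 3, Route 7 3, Route 6 1. Route 6 has the fewest and is eliminated.
Round 2: Route 7 4, Route 9 3. Route 7 has a majority.

Route 7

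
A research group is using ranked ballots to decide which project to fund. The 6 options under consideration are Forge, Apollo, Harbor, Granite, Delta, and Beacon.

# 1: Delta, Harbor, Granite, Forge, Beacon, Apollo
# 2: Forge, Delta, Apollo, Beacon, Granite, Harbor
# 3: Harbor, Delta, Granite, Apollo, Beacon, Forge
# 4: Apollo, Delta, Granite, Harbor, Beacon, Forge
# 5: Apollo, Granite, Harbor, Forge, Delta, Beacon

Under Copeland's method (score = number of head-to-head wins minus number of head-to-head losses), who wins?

Delta

Pairwise results:
  Forge vs Apollo: Apollo wins 3–2.
  Forge vs Harbor: Harbor wins 4–1.
  Forge vs Granite: Granite wins 4–1.
  Forge vs Delta: Delta wins 3–2.
  Forge vs Beacon: Forge wins 3–2.
  Apollo vs Harbor: Apollo wins 3–2.
  Apollo vs Granite: Apollo wins 3–2.
  Apollo vs Delta: Delta wins 3–2.
  Apollo vs Beacon: Apollo wins 4–1.
  Harbor vs Granite: Granite wins 3–2.
  Harbor vs Delta: Delta wins 3–2.
  Harbor vs Beacon: Harbor wins 4–1.
  Granite vs Delta: Delta wins 4–1.
  Granite vs Beacon: Granite wins 4–1.
  Delta vs Beacon: Delta wins 5–0.
Copeland scores (wins − losses):
  Forge: 1 − 4 = -3
  Apollo: 4 − 1 = 3
  Harbor: 2 − 3 = -1
  Granite: 3 − 2 = 1
  Delta: 5 − 0 = 5
  Beacon: 0 − 5 = -5
Delta has the best Copeland score.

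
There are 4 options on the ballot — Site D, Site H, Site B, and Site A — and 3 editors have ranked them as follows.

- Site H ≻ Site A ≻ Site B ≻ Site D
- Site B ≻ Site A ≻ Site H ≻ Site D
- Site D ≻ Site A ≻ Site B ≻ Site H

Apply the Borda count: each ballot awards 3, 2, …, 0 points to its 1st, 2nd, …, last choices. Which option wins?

Site A

Borda scores:
  Site D: 0 + 0 + 3 = 3
  Site H: 3 + 1 + 0 = 4
  Site B: 1 + 3 + 1 = 5
  Site A: 2 + 2 + 2 = 6
Site A has the highest total.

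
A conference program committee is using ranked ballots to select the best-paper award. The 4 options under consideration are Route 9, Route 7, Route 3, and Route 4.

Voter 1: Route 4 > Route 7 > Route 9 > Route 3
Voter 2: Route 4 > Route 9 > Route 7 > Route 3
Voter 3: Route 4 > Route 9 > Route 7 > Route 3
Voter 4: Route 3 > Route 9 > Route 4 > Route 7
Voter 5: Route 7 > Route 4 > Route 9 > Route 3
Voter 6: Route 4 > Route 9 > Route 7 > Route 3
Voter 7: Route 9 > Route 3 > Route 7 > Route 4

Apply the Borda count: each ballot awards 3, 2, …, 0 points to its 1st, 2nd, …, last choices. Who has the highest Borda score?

Route 4

Borda scores:
  Route 9: 1 + 2 + 2 + 2 + 1 + 2 + 3 = 13
  Route 7: 2 + 1 + 1 + 0 + 3 + 1 + 1 = 9
  Route 3: 0 + 0 + 0 + 3 + 0 + 0 + 2 = 5
  Route 4: 3 + 3 + 3 + 1 + 2 + 3 + 0 = 15
Route 4 has the highest total.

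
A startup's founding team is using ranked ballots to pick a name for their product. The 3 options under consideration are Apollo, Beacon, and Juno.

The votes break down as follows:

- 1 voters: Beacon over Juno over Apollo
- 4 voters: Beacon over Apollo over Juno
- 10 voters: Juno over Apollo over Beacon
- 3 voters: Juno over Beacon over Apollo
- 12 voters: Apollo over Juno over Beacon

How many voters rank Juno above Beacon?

25

Ballots ranking Juno above Beacon: 10+3+12 = 25.
Ballots ranking Beacon above Juno: 1+4 = 5.
So 25 of 30 voters prefer Juno to Beacon.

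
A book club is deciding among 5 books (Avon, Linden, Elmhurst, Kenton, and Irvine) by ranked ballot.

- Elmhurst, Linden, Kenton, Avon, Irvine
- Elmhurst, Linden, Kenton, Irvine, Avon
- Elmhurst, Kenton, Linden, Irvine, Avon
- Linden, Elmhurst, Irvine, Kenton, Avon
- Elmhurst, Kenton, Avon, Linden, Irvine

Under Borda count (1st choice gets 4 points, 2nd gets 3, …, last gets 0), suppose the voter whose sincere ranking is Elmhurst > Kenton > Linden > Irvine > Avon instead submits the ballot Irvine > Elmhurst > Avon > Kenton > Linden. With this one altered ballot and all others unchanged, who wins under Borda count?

Borda totals with the altered ballot: Avon 5, Linden 11, Elmhurst 18, Kenton 9, Irvine 7.
The winner is unchanged: still Elmhurst.

Elmhurst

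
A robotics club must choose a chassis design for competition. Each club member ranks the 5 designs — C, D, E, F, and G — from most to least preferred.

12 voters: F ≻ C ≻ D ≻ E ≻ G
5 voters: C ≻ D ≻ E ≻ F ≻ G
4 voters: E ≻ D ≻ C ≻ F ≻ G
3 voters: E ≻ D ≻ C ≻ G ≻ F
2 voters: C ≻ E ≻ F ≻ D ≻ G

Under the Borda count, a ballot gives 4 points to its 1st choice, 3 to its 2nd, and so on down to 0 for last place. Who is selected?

C

Borda scores:
  C: 12·3 + 5·4 + 4·2 + 3·2 + 2·4 = 78
  D: 12·2 + 5·3 + 4·3 + 3·3 + 2·1 = 62
  E: 12·1 + 5·2 + 4·4 + 3·4 + 2·3 = 56
  F: 12·4 + 5·1 + 4·1 + 3·0 + 2·2 = 61
  G: 12·0 + 5·0 + 4·0 + 3·1 + 2·0 = 3
C has the highest total.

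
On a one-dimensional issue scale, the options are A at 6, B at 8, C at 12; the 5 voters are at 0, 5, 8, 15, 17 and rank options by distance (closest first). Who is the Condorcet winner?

With single-peaked preferences on a line, the Condorcet winner is the candidate closest to the median voter.
The median voter (position 8) is closest to B at 8.
Check: B vs A — voters closer to B: 3 of 5.

B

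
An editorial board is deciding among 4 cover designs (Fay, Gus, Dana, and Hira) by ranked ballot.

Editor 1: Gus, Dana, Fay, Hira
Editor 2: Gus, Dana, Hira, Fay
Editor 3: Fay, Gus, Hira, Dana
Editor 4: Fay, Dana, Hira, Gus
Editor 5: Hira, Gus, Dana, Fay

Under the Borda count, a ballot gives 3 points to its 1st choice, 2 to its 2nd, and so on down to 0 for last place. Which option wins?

Gus

Borda scores:
  Fay: 1 + 0 + 3 + 3 + 0 = 7
  Gus: 3 + 3 + 2 + 0 + 2 = 10
  Dana: 2 + 2 + 0 + 2 + 1 = 7
  Hira: 0 + 1 + 1 + 1 + 3 = 6
Gus has the highest total.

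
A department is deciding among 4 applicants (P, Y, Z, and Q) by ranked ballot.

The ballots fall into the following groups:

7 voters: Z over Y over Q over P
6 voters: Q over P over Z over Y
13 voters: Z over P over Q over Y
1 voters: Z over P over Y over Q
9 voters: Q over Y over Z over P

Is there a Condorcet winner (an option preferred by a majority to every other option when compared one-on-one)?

Yes

Head-to-head results (36 voters total):
P vs Y: P wins 20–16.
P vs Z: Z wins 30–6.
P vs Q: Q wins 22–14.
Y vs Z: Z wins 27–9.
Y vs Q: Q wins 28–8.
Z vs Q: Z wins 21–15.
Z beats each rival — P (30–6), Y (27–9), Q (21–15) — so Z is the Condorcet winner.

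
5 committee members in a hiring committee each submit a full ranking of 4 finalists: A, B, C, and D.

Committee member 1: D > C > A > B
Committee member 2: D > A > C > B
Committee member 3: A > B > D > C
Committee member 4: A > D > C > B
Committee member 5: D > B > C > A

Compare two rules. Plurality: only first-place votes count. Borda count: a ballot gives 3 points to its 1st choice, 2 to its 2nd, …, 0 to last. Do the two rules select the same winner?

Yes

Plurality first-place counts: A 2, B 0, C 0, D 3 → D.
Borda totals: A 9, B 4, C 5, D 12 → D.
The two rules agree on D.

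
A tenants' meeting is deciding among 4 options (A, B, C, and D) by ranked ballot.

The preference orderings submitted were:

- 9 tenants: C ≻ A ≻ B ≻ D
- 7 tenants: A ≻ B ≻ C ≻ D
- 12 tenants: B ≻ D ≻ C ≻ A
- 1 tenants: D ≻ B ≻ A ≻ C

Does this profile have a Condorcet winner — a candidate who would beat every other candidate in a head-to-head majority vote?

No

Head-to-head results (29 voters total):
A vs B: A wins 16–13.
A vs C: C wins 21–8.
A vs D: A wins 16–13.
B vs C: B wins 20–9.
B vs D: B wins 28–1.
C vs D: C wins 16–13.
No candidate beats all others: A beats B beats C beats A, a majority cycle.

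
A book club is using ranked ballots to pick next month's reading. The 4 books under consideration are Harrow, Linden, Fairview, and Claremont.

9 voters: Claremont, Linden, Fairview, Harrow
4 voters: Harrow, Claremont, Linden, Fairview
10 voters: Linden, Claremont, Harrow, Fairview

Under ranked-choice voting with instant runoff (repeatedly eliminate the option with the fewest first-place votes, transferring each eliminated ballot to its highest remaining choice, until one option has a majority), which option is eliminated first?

Fairview

Round 1: Linden 10, Claremont 9, Harrow 4, Fairview 0. Fairview has the fewest and is eliminated.
Round 2: Linden 10, Claremont 9, Harrow 4. Harrow has the fewest and is eliminated.
Round 3: Claremont 13, Linden 10. Claremont has a majority.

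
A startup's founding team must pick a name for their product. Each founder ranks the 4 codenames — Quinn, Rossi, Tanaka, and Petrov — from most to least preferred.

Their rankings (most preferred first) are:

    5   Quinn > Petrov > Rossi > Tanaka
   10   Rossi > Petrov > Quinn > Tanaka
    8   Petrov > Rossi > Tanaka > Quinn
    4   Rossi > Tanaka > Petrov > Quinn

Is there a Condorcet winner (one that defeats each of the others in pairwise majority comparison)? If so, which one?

Rossi

Head-to-head results (27 voters total):
Quinn vs Rossi: Rossi wins 22–5.
Quinn vs Tanaka: Quinn wins 15–12.
Quinn vs Petrov: Petrov wins 22–5.
Rossi vs Tanaka: Rossi wins 27–0.
Rossi vs Petrov: Rossi wins 14–13.
Tanaka vs Petrov: Petrov wins 23–4.
Rossi beats each rival — Quinn (22–5), Tanaka (27–0), Petrov (14–13) — so Rossi is the Condorcet winner.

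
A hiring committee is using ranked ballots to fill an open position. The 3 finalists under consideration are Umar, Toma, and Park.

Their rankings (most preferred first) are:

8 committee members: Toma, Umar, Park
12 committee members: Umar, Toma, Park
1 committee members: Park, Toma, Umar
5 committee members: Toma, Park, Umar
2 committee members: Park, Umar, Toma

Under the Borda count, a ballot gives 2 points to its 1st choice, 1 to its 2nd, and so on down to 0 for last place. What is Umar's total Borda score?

Borda scores:
  Umar: 8·1 + 12·2 + 0 + 5·0 + 2·1 = 34
  Toma: 8·2 + 12·1 + 1 + 5·2 + 2·0 = 39
  Park: 8·0 + 12·0 + 2 + 5·1 + 2·2 = 11

34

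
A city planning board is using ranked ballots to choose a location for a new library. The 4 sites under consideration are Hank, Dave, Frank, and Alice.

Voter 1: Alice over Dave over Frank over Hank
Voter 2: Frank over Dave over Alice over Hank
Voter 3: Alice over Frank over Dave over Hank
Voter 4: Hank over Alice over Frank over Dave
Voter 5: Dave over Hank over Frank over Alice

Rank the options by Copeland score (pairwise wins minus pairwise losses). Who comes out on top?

Pairwise results:
  Hank vs Dave: Dave wins 4–1.
  Hank vs Frank: Frank wins 3–2.
  Hank vs Alice: Alice wins 3–2.
  Dave vs Frank: Frank wins 3–2.
  Dave vs Alice: Alice wins 3–2.
  Frank vs Alice: Alice wins 3–2.
Copeland scores (wins − losses):
  Hank: 0 − 3 = -3
  Dave: 1 − 2 = -1
  Frank: 2 − 1 = 1
  Alice: 3 − 0 = 3
Alice has the best Copeland score.

Alice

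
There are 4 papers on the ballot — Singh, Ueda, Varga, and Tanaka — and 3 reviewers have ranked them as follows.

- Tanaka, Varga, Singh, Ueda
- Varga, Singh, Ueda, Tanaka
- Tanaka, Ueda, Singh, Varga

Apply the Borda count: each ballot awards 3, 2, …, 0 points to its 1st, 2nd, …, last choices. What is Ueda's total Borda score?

Borda scores:
  Singh: 1 + 2 + 1 = 4
  Ueda: 0 + 1 + 2 = 3
  Varga: 2 + 3 + 0 = 5
  Tanaka: 3 + 0 + 3 = 6

3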